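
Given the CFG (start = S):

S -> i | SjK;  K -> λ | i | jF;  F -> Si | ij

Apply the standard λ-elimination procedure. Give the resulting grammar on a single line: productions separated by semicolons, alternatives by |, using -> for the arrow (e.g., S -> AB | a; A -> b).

S -> i | Sj | SjK; F -> Si | ij; K -> i | jF

Nullable set: {K}.
S -> SjK: K nullable, giving Sj | SjK.
Drop K -> λ.
Unchanged (no nullable symbols): S -> i; F -> Si; F -> ij; K -> i; K -> jF.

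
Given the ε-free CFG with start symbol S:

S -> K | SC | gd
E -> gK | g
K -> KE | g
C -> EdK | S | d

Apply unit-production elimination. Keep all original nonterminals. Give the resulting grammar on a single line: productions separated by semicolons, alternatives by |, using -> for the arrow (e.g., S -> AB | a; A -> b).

Unit productions: C->S, S->K.
Unit pairs (A ⇒* B via units): (C,K), (C,S), (S,K).
S: inherits non-unit rules of {K, S} → KE | SC | g | gd.
C: inherits non-unit rules of {C, K, S} → EdK | KE | SC | d | g | gd.
E: inherits non-unit rules of {E} → g | gK.
K: inherits non-unit rules of {K} → KE | g.

S -> g | KE | SC | gd; C -> d | g | KE | SC | gd | EdK; E -> g | gK; K -> g | KE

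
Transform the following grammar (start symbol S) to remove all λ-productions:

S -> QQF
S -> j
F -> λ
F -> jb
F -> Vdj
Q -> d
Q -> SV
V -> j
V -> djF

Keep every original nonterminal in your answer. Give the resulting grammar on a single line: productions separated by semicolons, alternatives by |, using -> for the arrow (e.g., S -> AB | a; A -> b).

Nullable set: {F}.
S -> QQF: F nullable, giving QQ | QQF.
Drop F -> λ.
V -> djF: F nullable, giving dj | djF.
Unchanged (no nullable symbols): S -> j; F -> Vdj; F -> jb; Q -> SV; Q -> d; V -> j.

S -> j | QQ | QQF; F -> jb | Vdj; Q -> d | SV; V -> j | dj | djF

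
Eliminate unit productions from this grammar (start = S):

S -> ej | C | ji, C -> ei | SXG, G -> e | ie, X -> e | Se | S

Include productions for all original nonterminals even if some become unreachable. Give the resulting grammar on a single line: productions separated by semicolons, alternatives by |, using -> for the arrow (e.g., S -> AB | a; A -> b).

S -> ei | ej | ji | SXG; C -> ei | SXG; G -> e | ie; X -> e | Se | ei | ej | ji | SXG

Unit productions: S->C, X->S.
Unit pairs (A ⇒* B via units): (S,C), (X,C), (X,S).
S: inherits non-unit rules of {C, S} → SXG | ei | ej | ji.
C: inherits non-unit rules of {C} → SXG | ei.
G: inherits non-unit rules of {G} → e | ie.
X: inherits non-unit rules of {C, S, X} → SXG | Se | e | ei | ej | ji.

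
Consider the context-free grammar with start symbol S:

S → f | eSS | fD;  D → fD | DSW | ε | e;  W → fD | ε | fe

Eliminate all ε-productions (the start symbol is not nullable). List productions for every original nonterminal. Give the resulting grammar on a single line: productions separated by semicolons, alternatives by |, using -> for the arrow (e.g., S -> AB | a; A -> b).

S -> f | fD | eSS; D -> S | e | f | DS | SW | fD | DSW; W -> f | fD | fe

Nullable set: {D, W}.
S -> fD: D nullable, giving f | fD.
Drop D -> ε.
D -> DSW: D, W nullable, giving DS | DSW | S | SW.
D -> fD: D nullable, giving f | fD.
Drop W -> ε.
W -> fD: D nullable, giving f | fD.
Unchanged (no nullable symbols): S -> eSS; S -> f; D -> e; W -> fe.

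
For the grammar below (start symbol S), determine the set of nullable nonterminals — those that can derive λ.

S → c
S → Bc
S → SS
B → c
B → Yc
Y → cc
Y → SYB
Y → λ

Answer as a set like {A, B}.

Directly nullable (have an ε-rule): {Y}.
Not nullable: B, S — each has a terminal in every rule's right-hand side or depends on a non-nullable symbol.

{Y}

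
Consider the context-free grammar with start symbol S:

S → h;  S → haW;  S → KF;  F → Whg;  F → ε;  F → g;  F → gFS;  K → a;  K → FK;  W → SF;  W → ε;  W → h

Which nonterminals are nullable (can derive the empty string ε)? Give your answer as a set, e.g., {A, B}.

{F, W}

Directly nullable (have an ε-rule): {F, W}.
Not nullable: K, S — each has a terminal in every rule's right-hand side or depends on a non-nullable symbol.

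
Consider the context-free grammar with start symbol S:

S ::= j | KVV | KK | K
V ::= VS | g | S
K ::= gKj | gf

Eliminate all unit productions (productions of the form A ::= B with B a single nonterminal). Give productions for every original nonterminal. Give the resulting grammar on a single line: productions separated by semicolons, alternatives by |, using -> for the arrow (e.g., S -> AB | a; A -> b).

S -> j | KK | gf | KVV | gKj; K -> gf | gKj; V -> g | j | KK | VS | gf | KVV | gKj

Unit productions: S->K, V->S.
Unit pairs (A ⇒* B via units): (S,K), (V,K), (V,S).
S: inherits non-unit rules of {K, S} → KK | KVV | gKj | gf | j.
K: inherits non-unit rules of {K} → gKj | gf.
V: inherits non-unit rules of {K, S, V} → KK | KVV | VS | g | gKj | gf | j.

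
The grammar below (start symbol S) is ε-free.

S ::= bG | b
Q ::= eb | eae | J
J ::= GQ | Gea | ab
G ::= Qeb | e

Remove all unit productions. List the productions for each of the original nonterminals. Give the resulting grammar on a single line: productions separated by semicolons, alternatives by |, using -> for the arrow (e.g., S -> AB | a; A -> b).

Unit productions: Q->J.
Unit pairs (A ⇒* B via units): (Q,J).
S: inherits non-unit rules of {S} → b | bG.
G: inherits non-unit rules of {G} → Qeb | e.
J: inherits non-unit rules of {J} → GQ | Gea | ab.
Q: inherits non-unit rules of {J, Q} → GQ | Gea | ab | eae | eb.

S -> b | bG; G -> e | Qeb; J -> GQ | ab | Gea; Q -> GQ | ab | eb | Gea | eae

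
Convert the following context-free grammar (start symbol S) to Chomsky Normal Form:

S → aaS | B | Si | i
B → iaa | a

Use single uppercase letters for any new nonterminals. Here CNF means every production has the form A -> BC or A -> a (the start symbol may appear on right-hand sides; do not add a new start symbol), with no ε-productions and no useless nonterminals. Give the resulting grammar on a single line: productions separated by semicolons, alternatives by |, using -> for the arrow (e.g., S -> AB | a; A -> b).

S -> a | i | AE | CF | SA; A -> i; C -> a; E -> CC; F -> CS

No ε-productions.
After unit-elimination: S -> a | i | Si | aaS | iaa; B -> a | iaa.
TERM: introduce C -> a, A -> i and substitute in every rule of length ≥2.
BIN: B -> ACC becomes B -> AD, D -> CC; S -> ACC becomes S -> AE, E -> CC; S -> CCS becomes S -> CF, F -> CS.
Drop unreachable/unproductive: B.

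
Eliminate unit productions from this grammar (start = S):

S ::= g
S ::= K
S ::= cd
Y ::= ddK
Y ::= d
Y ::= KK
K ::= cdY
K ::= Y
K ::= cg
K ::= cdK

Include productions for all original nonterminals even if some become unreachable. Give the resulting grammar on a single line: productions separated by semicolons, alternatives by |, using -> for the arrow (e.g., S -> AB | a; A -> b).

S -> d | g | KK | cd | cg | cdK | cdY | ddK; K -> d | KK | cg | cdK | cdY | ddK; Y -> d | KK | ddK

Unit productions: K->Y, S->K.
Unit pairs (A ⇒* B via units): (K,Y), (S,K), (S,Y).
S: inherits non-unit rules of {K, S, Y} → KK | cd | cdK | cdY | cg | d | ddK | g.
K: inherits non-unit rules of {K, Y} → KK | cdK | cdY | cg | d | ddK.
Y: inherits non-unit rules of {Y} → KK | d | ddK.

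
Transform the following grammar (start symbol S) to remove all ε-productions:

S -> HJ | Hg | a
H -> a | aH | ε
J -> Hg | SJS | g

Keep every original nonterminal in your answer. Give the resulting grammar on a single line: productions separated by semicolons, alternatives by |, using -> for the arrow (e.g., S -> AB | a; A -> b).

Nullable set: {H}.
S -> HJ: H nullable, giving HJ | J.
S -> Hg: H nullable, giving Hg | g.
Drop H -> ε.
H -> aH: H nullable, giving a | aH.
J -> Hg: H nullable, giving Hg | g.
Unchanged (no nullable symbols): S -> a; H -> a; J -> SJS; J -> g.

S -> J | a | g | HJ | Hg; H -> a | aH; J -> g | Hg | SJS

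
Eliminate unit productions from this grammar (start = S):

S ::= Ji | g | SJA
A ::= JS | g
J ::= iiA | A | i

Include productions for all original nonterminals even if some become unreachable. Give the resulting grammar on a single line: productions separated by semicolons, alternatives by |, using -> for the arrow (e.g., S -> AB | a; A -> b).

Unit productions: J->A.
Unit pairs (A ⇒* B via units): (J,A).
S: inherits non-unit rules of {S} → Ji | SJA | g.
A: inherits non-unit rules of {A} → JS | g.
J: inherits non-unit rules of {A, J} → JS | g | i | iiA.

S -> g | Ji | SJA; A -> g | JS; J -> g | i | JS | iiA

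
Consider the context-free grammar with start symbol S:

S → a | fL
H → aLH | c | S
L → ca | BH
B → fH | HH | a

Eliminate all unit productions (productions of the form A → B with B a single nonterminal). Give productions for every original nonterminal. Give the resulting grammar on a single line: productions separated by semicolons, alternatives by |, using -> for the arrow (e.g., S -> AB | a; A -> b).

S -> a | fL; B -> a | HH | fH; H -> a | c | fL | aLH; L -> BH | ca

Unit productions: H->S.
Unit pairs (A ⇒* B via units): (H,S).
S: inherits non-unit rules of {S} → a | fL.
B: inherits non-unit rules of {B} → HH | a | fH.
H: inherits non-unit rules of {H, S} → a | aLH | c | fL.
L: inherits non-unit rules of {L} → BH | ca.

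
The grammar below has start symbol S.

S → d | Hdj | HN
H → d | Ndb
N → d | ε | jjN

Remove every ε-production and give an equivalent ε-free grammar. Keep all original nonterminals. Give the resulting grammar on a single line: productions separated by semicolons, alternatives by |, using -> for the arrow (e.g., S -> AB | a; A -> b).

S -> H | d | HN | Hdj; H -> d | db | Ndb; N -> d | jj | jjN

Nullable set: {N}.
S -> HN: N nullable, giving H | HN.
H -> Ndb: N nullable, giving Ndb | db.
Drop N -> ε.
N -> jjN: N nullable, giving jj | jjN.
Unchanged (no nullable symbols): S -> Hdj; S -> d; H -> d; N -> d.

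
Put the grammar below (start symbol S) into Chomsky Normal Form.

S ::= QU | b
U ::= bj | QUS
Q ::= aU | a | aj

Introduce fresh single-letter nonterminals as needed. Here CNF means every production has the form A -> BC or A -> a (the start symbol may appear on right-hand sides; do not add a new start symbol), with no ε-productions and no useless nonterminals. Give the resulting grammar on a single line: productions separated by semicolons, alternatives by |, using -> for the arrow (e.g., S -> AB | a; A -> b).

No ε-productions.
No unit productions to eliminate.
TERM: introduce A -> a, C -> b, B -> j and substitute in every rule of length ≥2.
BIN: U -> QUS becomes U -> QD, D -> US.

S -> b | QU; A -> a; B -> j; C -> b; D -> US; Q -> a | AB | AU; U -> CB | QD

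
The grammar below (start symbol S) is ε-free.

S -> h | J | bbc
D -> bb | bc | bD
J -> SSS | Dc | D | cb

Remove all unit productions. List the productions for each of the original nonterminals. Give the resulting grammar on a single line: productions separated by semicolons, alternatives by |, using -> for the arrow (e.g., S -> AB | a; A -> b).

S -> h | Dc | bD | bb | bc | cb | SSS | bbc; D -> bD | bb | bc; J -> Dc | bD | bb | bc | cb | SSS

Unit productions: J->D, S->J.
Unit pairs (A ⇒* B via units): (J,D), (S,D), (S,J).
S: inherits non-unit rules of {D, J, S} → Dc | SSS | bD | bb | bbc | bc | cb | h.
D: inherits non-unit rules of {D} → bD | bb | bc.
J: inherits non-unit rules of {D, J} → Dc | SSS | bD | bb | bc | cb.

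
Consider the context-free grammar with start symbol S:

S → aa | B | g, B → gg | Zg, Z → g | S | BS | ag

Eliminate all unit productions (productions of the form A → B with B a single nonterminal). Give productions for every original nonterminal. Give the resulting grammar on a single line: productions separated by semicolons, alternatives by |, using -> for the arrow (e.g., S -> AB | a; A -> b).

S -> g | Zg | aa | gg; B -> Zg | gg; Z -> g | BS | Zg | aa | ag | gg

Unit productions: S->B, Z->S.
Unit pairs (A ⇒* B via units): (S,B), (Z,B), (Z,S).
S: inherits non-unit rules of {B, S} → Zg | aa | g | gg.
B: inherits non-unit rules of {B} → Zg | gg.
Z: inherits non-unit rules of {B, S, Z} → BS | Zg | aa | ag | g | gg.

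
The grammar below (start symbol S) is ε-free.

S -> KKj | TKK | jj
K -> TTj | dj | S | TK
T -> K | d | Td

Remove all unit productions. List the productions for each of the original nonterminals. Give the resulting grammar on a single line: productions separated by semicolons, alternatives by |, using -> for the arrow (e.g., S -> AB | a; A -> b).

Unit productions: K->S, T->K.
Unit pairs (A ⇒* B via units): (K,S), (T,K), (T,S).
S: inherits non-unit rules of {S} → KKj | TKK | jj.
K: inherits non-unit rules of {K, S} → KKj | TK | TKK | TTj | dj | jj.
T: inherits non-unit rules of {K, S, T} → KKj | TK | TKK | TTj | Td | d | dj | jj.

S -> jj | KKj | TKK; K -> TK | dj | jj | KKj | TKK | TTj; T -> d | TK | Td | dj | jj | KKj | TKK | TTj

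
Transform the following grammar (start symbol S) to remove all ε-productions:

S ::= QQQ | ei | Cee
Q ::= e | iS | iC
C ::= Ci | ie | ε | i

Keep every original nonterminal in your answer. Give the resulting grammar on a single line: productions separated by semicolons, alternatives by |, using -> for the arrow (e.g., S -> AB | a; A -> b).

Nullable set: {C}.
S -> Cee: C nullable, giving Cee | ee.
Drop C -> ε.
C -> Ci: C nullable, giving Ci | i.
Q -> iC: C nullable, giving i | iC.
Unchanged (no nullable symbols): S -> QQQ; S -> ei; C -> i; C -> ie; Q -> e; Q -> iS.

S -> ee | ei | Cee | QQQ; C -> i | Ci | ie; Q -> e | i | iC | iS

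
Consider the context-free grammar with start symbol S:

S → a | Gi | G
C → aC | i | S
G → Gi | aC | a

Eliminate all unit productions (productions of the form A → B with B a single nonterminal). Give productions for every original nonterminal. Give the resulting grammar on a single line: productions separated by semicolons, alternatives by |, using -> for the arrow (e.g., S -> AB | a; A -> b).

Unit productions: C->S, S->G.
Unit pairs (A ⇒* B via units): (C,G), (C,S), (S,G).
S: inherits non-unit rules of {G, S} → Gi | a | aC.
C: inherits non-unit rules of {C, G, S} → Gi | a | aC | i.
G: inherits non-unit rules of {G} → Gi | a | aC.

S -> a | Gi | aC; C -> a | i | Gi | aC; G -> a | Gi | aC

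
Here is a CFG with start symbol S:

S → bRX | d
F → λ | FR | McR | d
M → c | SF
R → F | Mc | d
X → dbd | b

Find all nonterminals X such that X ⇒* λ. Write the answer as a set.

{F, R}

Directly nullable (have an ε-rule): {F}.
R is nullable via R -> F (every symbol on the right is already known nullable).
Not nullable: M, S, X — each has a terminal in every rule's right-hand side or depends on a non-nullable symbol.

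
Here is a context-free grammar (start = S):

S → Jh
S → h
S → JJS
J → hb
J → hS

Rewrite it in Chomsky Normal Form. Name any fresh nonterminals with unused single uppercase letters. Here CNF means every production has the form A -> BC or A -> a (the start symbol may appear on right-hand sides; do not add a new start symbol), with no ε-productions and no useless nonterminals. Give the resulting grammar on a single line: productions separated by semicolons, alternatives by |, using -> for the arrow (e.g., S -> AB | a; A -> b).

No ε-productions.
No unit productions to eliminate.
TERM: introduce B -> b, A -> h and substitute in every rule of length ≥2.
BIN: S -> JJS becomes S -> JC, C -> JS.

S -> h | JA | JC; A -> h; B -> b; C -> JS; J -> AB | AS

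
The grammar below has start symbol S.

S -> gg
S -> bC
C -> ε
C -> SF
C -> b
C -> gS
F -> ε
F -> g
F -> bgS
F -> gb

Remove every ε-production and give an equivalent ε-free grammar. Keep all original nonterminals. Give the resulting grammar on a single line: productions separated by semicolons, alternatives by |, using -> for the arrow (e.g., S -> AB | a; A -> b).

S -> b | bC | gg; C -> S | b | SF | gS; F -> g | gb | bgS

Nullable set: {C, F}.
S -> bC: C nullable, giving b | bC.
Drop C -> ε.
C -> SF: F nullable, giving S | SF.
Drop F -> ε.
Unchanged (no nullable symbols): S -> gg; C -> b; C -> gS; F -> bgS; F -> g; F -> gb.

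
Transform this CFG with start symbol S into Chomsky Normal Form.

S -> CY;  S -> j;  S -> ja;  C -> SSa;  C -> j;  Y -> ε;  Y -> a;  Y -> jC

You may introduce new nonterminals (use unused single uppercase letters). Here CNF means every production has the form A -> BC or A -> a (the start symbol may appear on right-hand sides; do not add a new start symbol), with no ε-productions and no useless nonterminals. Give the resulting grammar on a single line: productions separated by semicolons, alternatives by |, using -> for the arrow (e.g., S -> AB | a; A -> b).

S -> j | BA | CY | SE; A -> a; B -> j; C -> j | SD; D -> SA; E -> SA; Y -> a | BC

Nullable: {Y}; after ε-elimination: S -> C | j | CY | ja; C -> j | SSa; Y -> a | jC.
After unit-elimination: S -> j | CY | ja | SSa; C -> j | SSa; Y -> a | jC.
TERM: introduce A -> a, B -> j and substitute in every rule of length ≥2.
BIN: C -> SSA becomes C -> SD, D -> SA; S -> SSA becomes S -> SE, E -> SA.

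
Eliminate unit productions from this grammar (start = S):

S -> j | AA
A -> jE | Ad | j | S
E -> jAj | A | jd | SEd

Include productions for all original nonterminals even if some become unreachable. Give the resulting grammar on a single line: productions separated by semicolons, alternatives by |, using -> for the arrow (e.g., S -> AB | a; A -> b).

Unit productions: A->S, E->A.
Unit pairs (A ⇒* B via units): (A,S), (E,A), (E,S).
S: inherits non-unit rules of {S} → AA | j.
A: inherits non-unit rules of {A, S} → AA | Ad | j | jE.
E: inherits non-unit rules of {A, E, S} → AA | Ad | SEd | j | jAj | jE | jd.

S -> j | AA; A -> j | AA | Ad | jE; E -> j | AA | Ad | jE | jd | SEd | jAj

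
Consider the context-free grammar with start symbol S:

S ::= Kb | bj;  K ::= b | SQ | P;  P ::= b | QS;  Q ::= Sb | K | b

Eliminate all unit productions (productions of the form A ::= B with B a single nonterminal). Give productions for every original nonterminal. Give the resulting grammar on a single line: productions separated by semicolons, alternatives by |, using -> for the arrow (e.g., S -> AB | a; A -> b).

Unit productions: K->P, Q->K.
Unit pairs (A ⇒* B via units): (K,P), (Q,K), (Q,P).
S: inherits non-unit rules of {S} → Kb | bj.
K: inherits non-unit rules of {K, P} → QS | SQ | b.
P: inherits non-unit rules of {P} → QS | b.
Q: inherits non-unit rules of {K, P, Q} → QS | SQ | Sb | b.

S -> Kb | bj; K -> b | QS | SQ; P -> b | QS; Q -> b | QS | SQ | Sb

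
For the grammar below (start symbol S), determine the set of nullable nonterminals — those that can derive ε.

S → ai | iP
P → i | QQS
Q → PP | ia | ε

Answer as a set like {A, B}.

{Q}

Directly nullable (have an ε-rule): {Q}.
Not nullable: P, S — each has a terminal in every rule's right-hand side or depends on a non-nullable symbol.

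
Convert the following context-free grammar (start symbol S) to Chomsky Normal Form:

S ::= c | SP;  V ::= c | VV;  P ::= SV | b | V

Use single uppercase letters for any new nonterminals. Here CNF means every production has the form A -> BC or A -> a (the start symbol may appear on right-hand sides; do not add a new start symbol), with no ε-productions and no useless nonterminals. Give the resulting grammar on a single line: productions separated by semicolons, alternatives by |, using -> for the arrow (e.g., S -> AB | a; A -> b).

No ε-productions.
After unit-elimination: S -> c | SP; P -> b | c | SV | VV; V -> c | VV.

S -> c | SP; P -> b | c | SV | VV; V -> c | VV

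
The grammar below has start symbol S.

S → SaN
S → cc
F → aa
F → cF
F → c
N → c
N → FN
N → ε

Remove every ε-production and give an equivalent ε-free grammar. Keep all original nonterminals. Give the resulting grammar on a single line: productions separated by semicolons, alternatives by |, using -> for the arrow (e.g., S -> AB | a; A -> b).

Nullable set: {N}.
S -> SaN: N nullable, giving Sa | SaN.
Drop N -> ε.
N -> FN: N nullable, giving F | FN.
Unchanged (no nullable symbols): S -> cc; F -> aa; F -> c; F -> cF; N -> c.

S -> Sa | cc | SaN; F -> c | aa | cF; N -> F | c | FN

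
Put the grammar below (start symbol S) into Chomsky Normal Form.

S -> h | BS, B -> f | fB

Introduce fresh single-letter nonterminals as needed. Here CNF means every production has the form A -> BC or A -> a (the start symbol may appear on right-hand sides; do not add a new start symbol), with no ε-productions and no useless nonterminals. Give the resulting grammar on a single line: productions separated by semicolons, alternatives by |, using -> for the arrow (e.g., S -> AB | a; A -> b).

No ε-productions.
No unit productions to eliminate.
TERM: introduce A -> f and substitute in every rule of length ≥2.

S -> h | BS; A -> f; B -> f | AB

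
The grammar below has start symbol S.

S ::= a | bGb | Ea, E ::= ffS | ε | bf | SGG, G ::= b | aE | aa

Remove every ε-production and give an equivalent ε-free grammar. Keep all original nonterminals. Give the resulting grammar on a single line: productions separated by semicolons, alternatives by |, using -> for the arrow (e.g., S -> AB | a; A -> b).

S -> a | Ea | bGb; E -> bf | SGG | ffS; G -> a | b | aE | aa

Nullable set: {E}.
S -> Ea: E nullable, giving Ea | a.
Drop E -> ε.
G -> aE: E nullable, giving a | aE.
Unchanged (no nullable symbols): S -> a; S -> bGb; E -> SGG; E -> bf; E -> ffS; G -> aa; G -> b.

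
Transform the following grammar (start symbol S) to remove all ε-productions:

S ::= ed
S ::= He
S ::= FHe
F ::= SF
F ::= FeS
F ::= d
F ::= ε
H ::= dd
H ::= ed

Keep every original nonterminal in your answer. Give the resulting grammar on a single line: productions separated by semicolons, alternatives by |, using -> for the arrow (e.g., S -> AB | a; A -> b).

S -> He | ed | FHe; F -> S | d | SF | eS | FeS; H -> dd | ed

Nullable set: {F}.
S -> FHe: F nullable, giving FHe | He.
Drop F -> ε.
F -> FeS: F nullable, giving FeS | eS.
F -> SF: F nullable, giving S | SF.
Unchanged (no nullable symbols): S -> He; S -> ed; F -> d; H -> dd; H -> ed.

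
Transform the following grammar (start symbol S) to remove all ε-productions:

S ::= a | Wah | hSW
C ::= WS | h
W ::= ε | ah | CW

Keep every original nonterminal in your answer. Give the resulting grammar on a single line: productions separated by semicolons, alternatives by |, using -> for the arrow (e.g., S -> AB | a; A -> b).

S -> a | ah | hS | Wah | hSW; C -> S | h | WS; W -> C | CW | ah

Nullable set: {W}.
S -> Wah: W nullable, giving Wah | ah.
S -> hSW: W nullable, giving hS | hSW.
C -> WS: W nullable, giving S | WS.
Drop W -> ε.
W -> CW: W nullable, giving C | CW.
Unchanged (no nullable symbols): S -> a; C -> h; W -> ah.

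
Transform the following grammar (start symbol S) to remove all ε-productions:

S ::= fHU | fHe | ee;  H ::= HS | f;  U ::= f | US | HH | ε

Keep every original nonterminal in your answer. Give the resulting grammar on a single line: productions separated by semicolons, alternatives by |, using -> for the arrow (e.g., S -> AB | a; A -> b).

S -> ee | fH | fHU | fHe; H -> f | HS; U -> S | f | HH | US

Nullable set: {U}.
S -> fHU: U nullable, giving fH | fHU.
Drop U -> ε.
U -> US: U nullable, giving S | US.
Unchanged (no nullable symbols): S -> ee; S -> fHe; H -> HS; H -> f; U -> HH; U -> f.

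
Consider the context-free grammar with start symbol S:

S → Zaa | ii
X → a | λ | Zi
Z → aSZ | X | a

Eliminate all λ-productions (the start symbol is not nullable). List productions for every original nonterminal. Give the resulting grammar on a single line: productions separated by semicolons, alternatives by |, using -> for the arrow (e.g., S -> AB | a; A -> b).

Nullable set: {X, Z}.
S -> Zaa: Z nullable, giving Zaa | aa.
Drop X -> λ.
X -> Zi: Z nullable, giving Zi | i.
Z -> X: X nullable, giving X.
Z -> aSZ: Z nullable, giving aS | aSZ.
Unchanged (no nullable symbols): S -> ii; X -> a; Z -> a.

S -> aa | ii | Zaa; X -> a | i | Zi; Z -> X | a | aS | aSZ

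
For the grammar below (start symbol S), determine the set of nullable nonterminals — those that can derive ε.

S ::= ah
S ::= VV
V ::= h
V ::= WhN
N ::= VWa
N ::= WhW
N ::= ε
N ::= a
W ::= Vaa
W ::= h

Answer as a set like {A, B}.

Directly nullable (have an ε-rule): {N}.
Not nullable: S, V, W — each has a terminal in every rule's right-hand side or depends on a non-nullable symbol.

{N}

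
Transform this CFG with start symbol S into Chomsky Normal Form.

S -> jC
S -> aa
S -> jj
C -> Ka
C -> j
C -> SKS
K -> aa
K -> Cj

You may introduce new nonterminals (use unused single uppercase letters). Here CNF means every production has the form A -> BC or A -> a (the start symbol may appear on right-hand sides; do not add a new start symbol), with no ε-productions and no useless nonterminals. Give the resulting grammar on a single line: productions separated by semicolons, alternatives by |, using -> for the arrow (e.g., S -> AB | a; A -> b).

No ε-productions.
No unit productions to eliminate.
TERM: introduce A -> a, B -> j and substitute in every rule of length ≥2.
BIN: C -> SKS becomes C -> SD, D -> KS.

S -> AA | BB | BC; A -> a; B -> j; C -> j | KA | SD; D -> KS; K -> AA | CB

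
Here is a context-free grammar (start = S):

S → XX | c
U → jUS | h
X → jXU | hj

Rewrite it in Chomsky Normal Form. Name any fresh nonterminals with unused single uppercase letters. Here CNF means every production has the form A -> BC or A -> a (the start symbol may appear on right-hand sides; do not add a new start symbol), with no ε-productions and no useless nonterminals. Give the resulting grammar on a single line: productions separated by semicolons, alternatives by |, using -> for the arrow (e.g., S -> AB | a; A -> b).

S -> c | XX; A -> j; B -> h; C -> US; D -> XU; U -> h | AC; X -> AD | BA

No ε-productions.
No unit productions to eliminate.
TERM: introduce B -> h, A -> j and substitute in every rule of length ≥2.
BIN: U -> AUS becomes U -> AC, C -> US; X -> AXU becomes X -> AD, D -> XU.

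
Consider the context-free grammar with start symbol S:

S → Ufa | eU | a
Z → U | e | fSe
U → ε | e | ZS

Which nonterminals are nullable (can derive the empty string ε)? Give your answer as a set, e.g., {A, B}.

{U, Z}

Directly nullable (have an ε-rule): {U}.
Z is nullable via Z -> U (every symbol on the right is already known nullable).
Not nullable: S — each has a terminal in every rule's right-hand side or depends on a non-nullable symbol.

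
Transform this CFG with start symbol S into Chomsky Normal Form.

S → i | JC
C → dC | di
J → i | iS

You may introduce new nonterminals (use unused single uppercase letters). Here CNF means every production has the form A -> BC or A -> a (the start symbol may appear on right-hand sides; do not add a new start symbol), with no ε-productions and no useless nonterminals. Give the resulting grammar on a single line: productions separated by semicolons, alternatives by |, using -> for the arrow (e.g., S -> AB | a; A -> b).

S -> i | JC; A -> d; B -> i; C -> AB | AC; J -> i | BS

No ε-productions.
No unit productions to eliminate.
TERM: introduce A -> d, B -> i and substitute in every rule of length ≥2.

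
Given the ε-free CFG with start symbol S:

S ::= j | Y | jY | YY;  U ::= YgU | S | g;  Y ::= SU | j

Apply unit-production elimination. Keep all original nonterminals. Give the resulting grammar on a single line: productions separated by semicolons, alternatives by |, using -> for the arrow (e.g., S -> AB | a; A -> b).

Unit productions: S->Y, U->S.
Unit pairs (A ⇒* B via units): (S,Y), (U,S), (U,Y).
S: inherits non-unit rules of {S, Y} → SU | YY | j | jY.
U: inherits non-unit rules of {S, U, Y} → SU | YY | YgU | g | j | jY.
Y: inherits non-unit rules of {Y} → SU | j.

S -> j | SU | YY | jY; U -> g | j | SU | YY | jY | YgU; Y -> j | SU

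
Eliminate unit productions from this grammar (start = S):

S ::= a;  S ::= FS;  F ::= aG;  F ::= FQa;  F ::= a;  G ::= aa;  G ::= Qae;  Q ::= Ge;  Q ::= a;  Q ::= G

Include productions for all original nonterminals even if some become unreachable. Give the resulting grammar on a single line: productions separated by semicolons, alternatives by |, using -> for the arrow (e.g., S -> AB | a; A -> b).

S -> a | FS; F -> a | aG | FQa; G -> aa | Qae; Q -> a | Ge | aa | Qae

Unit productions: Q->G.
Unit pairs (A ⇒* B via units): (Q,G).
S: inherits non-unit rules of {S} → FS | a.
F: inherits non-unit rules of {F} → FQa | a | aG.
G: inherits non-unit rules of {G} → Qae | aa.
Q: inherits non-unit rules of {G, Q} → Ge | Qae | a | aa.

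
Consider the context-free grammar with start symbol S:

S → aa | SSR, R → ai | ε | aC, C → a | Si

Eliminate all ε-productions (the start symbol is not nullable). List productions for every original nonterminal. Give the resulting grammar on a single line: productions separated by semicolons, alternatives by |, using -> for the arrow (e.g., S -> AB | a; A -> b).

S -> SS | aa | SSR; C -> a | Si; R -> aC | ai

Nullable set: {R}.
S -> SSR: R nullable, giving SS | SSR.
Drop R -> ε.
Unchanged (no nullable symbols): S -> aa; C -> Si; C -> a; R -> aC; R -> ai.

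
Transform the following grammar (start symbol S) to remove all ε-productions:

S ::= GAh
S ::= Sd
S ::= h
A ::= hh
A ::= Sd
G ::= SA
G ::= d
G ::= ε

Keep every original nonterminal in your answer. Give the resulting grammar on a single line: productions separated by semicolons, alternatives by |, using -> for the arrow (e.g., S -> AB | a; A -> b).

Nullable set: {G}.
S -> GAh: G nullable, giving Ah | GAh.
Drop G -> ε.
Unchanged (no nullable symbols): S -> Sd; S -> h; A -> Sd; A -> hh; G -> SA; G -> d.

S -> h | Ah | Sd | GAh; A -> Sd | hh; G -> d | SA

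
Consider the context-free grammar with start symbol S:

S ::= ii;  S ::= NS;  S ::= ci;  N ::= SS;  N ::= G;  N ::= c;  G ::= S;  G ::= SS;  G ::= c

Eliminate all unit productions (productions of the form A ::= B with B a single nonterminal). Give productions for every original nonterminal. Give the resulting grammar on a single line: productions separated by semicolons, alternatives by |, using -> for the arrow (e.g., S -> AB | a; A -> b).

Unit productions: G->S, N->G.
Unit pairs (A ⇒* B via units): (G,S), (N,G), (N,S).
S: inherits non-unit rules of {S} → NS | ci | ii.
G: inherits non-unit rules of {G, S} → NS | SS | c | ci | ii.
N: inherits non-unit rules of {G, N, S} → NS | SS | c | ci | ii.

S -> NS | ci | ii; G -> c | NS | SS | ci | ii; N -> c | NS | SS | ci | ii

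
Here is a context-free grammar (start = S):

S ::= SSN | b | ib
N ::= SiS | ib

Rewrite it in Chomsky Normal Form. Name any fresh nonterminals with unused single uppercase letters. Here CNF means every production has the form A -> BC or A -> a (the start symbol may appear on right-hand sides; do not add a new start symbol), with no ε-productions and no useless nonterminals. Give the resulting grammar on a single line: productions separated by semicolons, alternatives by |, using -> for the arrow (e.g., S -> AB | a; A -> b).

S -> b | AB | SD; A -> i; B -> b; C -> AS; D -> SN; N -> AB | SC

No ε-productions.
No unit productions to eliminate.
TERM: introduce B -> b, A -> i and substitute in every rule of length ≥2.
BIN: N -> SAS becomes N -> SC, C -> AS; S -> SSN becomes S -> SD, D -> SN.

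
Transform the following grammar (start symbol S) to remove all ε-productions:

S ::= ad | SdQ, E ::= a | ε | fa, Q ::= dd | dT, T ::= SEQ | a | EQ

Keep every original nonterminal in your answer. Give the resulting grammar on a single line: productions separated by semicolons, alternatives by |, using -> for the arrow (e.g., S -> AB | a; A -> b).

S -> ad | SdQ; E -> a | fa; Q -> dT | dd; T -> Q | a | EQ | SQ | SEQ

Nullable set: {E}.
Drop E -> ε.
T -> EQ: E nullable, giving EQ | Q.
T -> SEQ: E nullable, giving SEQ | SQ.
Unchanged (no nullable symbols): S -> SdQ; S -> ad; E -> a; E -> fa; Q -> dT; Q -> dd; T -> a.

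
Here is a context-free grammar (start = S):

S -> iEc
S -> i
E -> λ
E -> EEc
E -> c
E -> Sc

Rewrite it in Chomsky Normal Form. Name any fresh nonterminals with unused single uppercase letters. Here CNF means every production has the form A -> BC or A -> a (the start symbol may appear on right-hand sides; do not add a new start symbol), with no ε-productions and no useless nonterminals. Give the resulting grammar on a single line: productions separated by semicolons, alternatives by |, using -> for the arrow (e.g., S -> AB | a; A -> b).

S -> i | BA | BD; A -> c; B -> i; C -> EA; D -> EA; E -> c | EA | EC | SA

Nullable: {E}; after ε-elimination: S -> i | ic | iEc; E -> c | Ec | Sc | EEc.
No unit productions to eliminate.
TERM: introduce A -> c, B -> i and substitute in every rule of length ≥2.
BIN: E -> EEA becomes E -> EC, C -> EA; S -> BEA becomes S -> BD, D -> EA.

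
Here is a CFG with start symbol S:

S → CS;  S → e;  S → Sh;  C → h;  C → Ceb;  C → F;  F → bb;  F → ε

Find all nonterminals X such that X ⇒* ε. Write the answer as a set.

Directly nullable (have an ε-rule): {F}.
C is nullable via C -> F (every symbol on the right is already known nullable).
Not nullable: S — each has a terminal in every rule's right-hand side or depends on a non-nullable symbol.

{C, F}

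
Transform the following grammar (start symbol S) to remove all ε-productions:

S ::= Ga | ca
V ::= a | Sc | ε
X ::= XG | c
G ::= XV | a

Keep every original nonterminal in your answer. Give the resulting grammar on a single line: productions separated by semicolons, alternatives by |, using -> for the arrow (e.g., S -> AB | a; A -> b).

Nullable set: {V}.
G -> XV: V nullable, giving X | XV.
Drop V -> ε.
Unchanged (no nullable symbols): S -> Ga; S -> ca; G -> a; V -> Sc; V -> a; X -> XG; X -> c.

S -> Ga | ca; G -> X | a | XV; V -> a | Sc; X -> c | XG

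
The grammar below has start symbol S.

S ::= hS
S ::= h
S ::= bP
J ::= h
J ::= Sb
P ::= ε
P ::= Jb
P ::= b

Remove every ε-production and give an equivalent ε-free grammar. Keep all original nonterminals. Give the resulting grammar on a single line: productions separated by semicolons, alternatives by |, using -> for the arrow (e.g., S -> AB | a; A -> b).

Nullable set: {P}.
S -> bP: P nullable, giving b | bP.
Drop P -> ε.
Unchanged (no nullable symbols): S -> h; S -> hS; J -> Sb; J -> h; P -> Jb; P -> b.

S -> b | h | bP | hS; J -> h | Sb; P -> b | Jb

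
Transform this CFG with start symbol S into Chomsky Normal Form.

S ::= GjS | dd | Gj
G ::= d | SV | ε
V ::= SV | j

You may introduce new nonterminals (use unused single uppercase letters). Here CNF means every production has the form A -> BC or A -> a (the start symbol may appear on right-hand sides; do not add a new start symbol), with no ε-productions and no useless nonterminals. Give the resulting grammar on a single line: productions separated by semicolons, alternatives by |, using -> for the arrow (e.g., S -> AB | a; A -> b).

S -> j | AS | BB | GA | GC; A -> j; B -> d; C -> AS; G -> d | SV; V -> j | SV

Nullable: {G}; after ε-elimination: S -> j | Gj | dd | jS | GjS; G -> d | SV; V -> j | SV.
No unit productions to eliminate.
TERM: introduce B -> d, A -> j and substitute in every rule of length ≥2.
BIN: S -> GAS becomes S -> GC, C -> AS.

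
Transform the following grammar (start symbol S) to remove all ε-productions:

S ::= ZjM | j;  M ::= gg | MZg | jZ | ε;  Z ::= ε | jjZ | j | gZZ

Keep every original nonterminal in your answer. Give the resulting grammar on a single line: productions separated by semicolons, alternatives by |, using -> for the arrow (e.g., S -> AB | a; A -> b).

S -> j | Zj | jM | ZjM; M -> g | j | Mg | Zg | gg | jZ | MZg; Z -> g | j | gZ | jj | gZZ | jjZ

Nullable set: {M, Z}.
S -> ZjM: Z, M nullable, giving Zj | ZjM | j | jM.
Drop M -> ε.
M -> MZg: M, Z nullable, giving MZg | Mg | Zg | g.
M -> jZ: Z nullable, giving j | jZ.
Drop Z -> ε.
Z -> gZZ: Z, Z nullable, giving g | gZ | gZZ.
Z -> jjZ: Z nullable, giving jj | jjZ.
Unchanged (no nullable symbols): S -> j; M -> gg; Z -> j.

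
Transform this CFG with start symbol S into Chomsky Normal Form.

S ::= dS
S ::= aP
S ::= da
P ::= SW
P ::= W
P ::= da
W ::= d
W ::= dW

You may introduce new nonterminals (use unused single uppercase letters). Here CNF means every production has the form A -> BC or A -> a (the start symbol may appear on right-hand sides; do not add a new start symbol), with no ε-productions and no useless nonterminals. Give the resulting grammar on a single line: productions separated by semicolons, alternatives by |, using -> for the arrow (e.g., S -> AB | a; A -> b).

S -> AB | AS | BP; A -> d; B -> a; P -> d | AB | AW | SW; W -> d | AW

No ε-productions.
After unit-elimination: S -> aP | dS | da; P -> d | SW | dW | da; W -> d | dW.
TERM: introduce B -> a, A -> d and substitute in every rule of length ≥2.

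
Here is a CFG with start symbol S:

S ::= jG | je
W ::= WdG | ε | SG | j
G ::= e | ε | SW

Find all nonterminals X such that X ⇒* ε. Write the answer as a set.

Directly nullable (have an ε-rule): {G, W}.
Not nullable: S — each has a terminal in every rule's right-hand side or depends on a non-nullable symbol.

{G, W}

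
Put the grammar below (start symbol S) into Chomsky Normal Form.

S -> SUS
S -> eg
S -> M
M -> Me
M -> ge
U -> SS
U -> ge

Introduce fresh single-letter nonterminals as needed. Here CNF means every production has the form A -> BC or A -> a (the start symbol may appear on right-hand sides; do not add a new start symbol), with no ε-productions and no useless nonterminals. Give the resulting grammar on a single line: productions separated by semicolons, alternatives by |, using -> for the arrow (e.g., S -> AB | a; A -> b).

No ε-productions.
After unit-elimination: S -> Me | eg | ge | SUS; M -> Me | ge; U -> SS | ge.
TERM: introduce A -> e, B -> g and substitute in every rule of length ≥2.
BIN: S -> SUS becomes S -> SC, C -> US.

S -> AB | BA | MA | SC; A -> e; B -> g; C -> US; M -> BA | MA; U -> BA | SS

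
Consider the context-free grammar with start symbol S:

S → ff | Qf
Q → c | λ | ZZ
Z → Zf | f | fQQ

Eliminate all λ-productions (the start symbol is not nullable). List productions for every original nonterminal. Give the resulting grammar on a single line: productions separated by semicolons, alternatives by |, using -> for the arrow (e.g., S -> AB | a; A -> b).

S -> f | Qf | ff; Q -> c | ZZ; Z -> f | Zf | fQ | fQQ

Nullable set: {Q}.
S -> Qf: Q nullable, giving Qf | f.
Drop Q -> λ.
Z -> fQQ: Q, Q nullable, giving f | fQ | fQQ.
Unchanged (no nullable symbols): S -> ff; Q -> ZZ; Q -> c; Z -> Zf; Z -> f.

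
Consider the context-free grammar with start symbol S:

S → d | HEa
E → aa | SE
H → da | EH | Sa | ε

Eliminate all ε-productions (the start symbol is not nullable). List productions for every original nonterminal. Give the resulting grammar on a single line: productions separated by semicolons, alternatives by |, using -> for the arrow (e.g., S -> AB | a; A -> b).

S -> d | Ea | HEa; E -> SE | aa; H -> E | EH | Sa | da

Nullable set: {H}.
S -> HEa: H nullable, giving Ea | HEa.
Drop H -> ε.
H -> EH: H nullable, giving E | EH.
Unchanged (no nullable symbols): S -> d; E -> SE; E -> aa; H -> Sa; H -> da.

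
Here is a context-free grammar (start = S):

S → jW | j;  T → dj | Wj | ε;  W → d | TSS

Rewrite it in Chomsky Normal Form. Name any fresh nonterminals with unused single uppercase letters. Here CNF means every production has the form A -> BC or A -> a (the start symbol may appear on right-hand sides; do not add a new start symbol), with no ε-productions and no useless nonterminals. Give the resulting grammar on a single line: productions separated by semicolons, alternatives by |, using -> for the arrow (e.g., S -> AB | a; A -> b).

Nullable: {T}; after ε-elimination: S -> j | jW; T -> Wj | dj; W -> d | SS | TSS.
No unit productions to eliminate.
TERM: introduce B -> d, A -> j and substitute in every rule of length ≥2.
BIN: W -> TSS becomes W -> TC, C -> SS.

S -> j | AW; A -> j; B -> d; C -> SS; T -> BA | WA; W -> d | SS | TC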